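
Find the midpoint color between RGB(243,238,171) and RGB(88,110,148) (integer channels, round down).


Midpoint: each channel = ⌊(C₁+C₂)/2⌋
R: ⌊(243+88)/2⌋ = 165
G: ⌊(238+110)/2⌋ = 174
B: ⌊(171+148)/2⌋ = 159
= RGB(165, 174, 159)


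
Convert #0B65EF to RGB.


0B → 11 (R)
65 → 101 (G)
EF → 239 (B)
= RGB(11, 101, 239)


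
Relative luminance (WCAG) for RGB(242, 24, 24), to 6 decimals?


Linearize each channel (sRGB transfer function): c = v/255; c_lin = c/12.92 if c ≤ 0.04045, else ((c+0.055)/1.055)^2.4
  R: 242/255 ≈ 0.949020 > 0.04045 → ((0.949020+0.055)/1.055)^2.4 ≈ 0.887923
  G: 24/255 ≈ 0.094118 > 0.04045 → ((0.094118+0.055)/1.055)^2.4 ≈ 0.009134
  B: 24/255 ≈ 0.094118 > 0.04045 → ((0.094118+0.055)/1.055)^2.4 ≈ 0.009134
R_lin = 0.887923, G_lin = 0.009134, B_lin = 0.009134
L = 0.2126×R + 0.7152×G + 0.0722×B
L = 0.2126×0.887923 + 0.7152×0.009134 + 0.0722×0.009134
L ≈ 0.195965


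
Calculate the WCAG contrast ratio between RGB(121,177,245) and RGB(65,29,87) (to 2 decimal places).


Linearize each sRGB channel c=v/255: c/12.92 if c ≤ 0.04045 else ((c+0.055)/1.055)^2.4
L = 0.2126×R_lin + 0.7152×G_lin + 0.0722×B_lin
Color 1 (121,177,245):
  R=121: 121/255≈0.4745 > 0.04045 → ((0.4745+0.055)/1.055)^2.4 ≈ 0.19120
  G=177: 177/255≈0.6941 > 0.04045 → ((0.6941+0.055)/1.055)^2.4 ≈ 0.43966
  B=245: 245/255≈0.9608 > 0.04045 → ((0.9608+0.055)/1.055)^2.4 ≈ 0.91310
  L1 = 0.2126×0.19120 + 0.7152×0.43966 + 0.0722×0.91310 ≈ 0.42102
Color 2 (65,29,87):
  R=65: 65/255≈0.2549 > 0.04045 → ((0.2549+0.055)/1.055)^2.4 ≈ 0.05286
  G=29: 29/255≈0.1137 > 0.04045 → ((0.1137+0.055)/1.055)^2.4 ≈ 0.01229
  B=87: 87/255≈0.3412 > 0.04045 → ((0.3412+0.055)/1.055)^2.4 ≈ 0.09531
  L2 = 0.2126×0.05286 + 0.7152×0.01229 + 0.0722×0.09531 ≈ 0.02691
Lighter = 0.42102, Darker = 0.02691
Ratio = (L_lighter + 0.05) / (L_darker + 0.05)
Ratio = (0.42102 + 0.05) / (0.02691 + 0.05) = 0.47102 / 0.07691 ≈ 6.1245
Ratio ≈ 6.12:1


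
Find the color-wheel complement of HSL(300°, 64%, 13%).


Complement = opposite side of color wheel = hue + 180°
H' = (300 + 180) mod 360 = 120°
S and L unchanged.
= HSL(120°, 64%, 13%)


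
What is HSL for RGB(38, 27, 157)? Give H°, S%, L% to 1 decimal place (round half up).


Normalize: R'=38/255≈0.1490, G'=27/255≈0.1059, B'=157/255≈0.6157
Max=157/255, Min=27/255, Δ=Max-Min=130/255
L = (Max+Min)/2 = (157+27)/510 = 184/510 = 0.36078… → L = 36.1%
L ≤ 0.5 → S = Δ/(Max+Min) = 130/(157+27) = 130/184 = 0.70652… → S = 70.7%
(the 1/255 factors cancel in S and H, so raw channel differences can be used)
Max is B' → H = 60 × ((R-G)/Δ + 4) = 60 × ((38-27)/130 + 4)
  11/130 + 4 = 0.0846… + 4 = 4.0846…
  H = 60 × 4.0846… = 245.076…° → H = 245.1°
= HSL(245.1°, 70.7%, 36.1%)


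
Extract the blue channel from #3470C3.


Color: #3470C3
R = 34 = 52
G = 70 = 112
B = C3 = 195
Blue = 195


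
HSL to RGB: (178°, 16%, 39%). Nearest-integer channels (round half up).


H=178°, S=0.16, L=0.39
C = (1-|2L-1|)×S = (1-|-0.22|)×0.16 = 0.1248
H' = H/60 = 178/60 ≈ 2.9667; X = C×(1-|H' mod 2 - 1|) = 0.12064
m = L - C/2 = 0.39 - 0.0624 = 0.3276
Sector ⌊H'⌋ = 2 → (R',G',B') = (0.0, 0.1248, 0.12064)
RGB = ((R'+m)×255, (G'+m)×255, (B'+m)×255) = (83.538, 115.362, 114.3012)
Round half up → RGB(84, 115, 114)


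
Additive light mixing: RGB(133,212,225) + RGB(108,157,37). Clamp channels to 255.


Additive: each channel = min(255, C₁+C₂)
R: 133+108 = 241 → 241
G: 212+157 = 369 → 255
B: 225+37 = 262 → 255
= RGB(241, 255, 255)


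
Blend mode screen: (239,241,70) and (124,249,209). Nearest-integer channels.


Screen: C = 255 - (255-A)×(255-B)/255, rounded to nearest integer
R: 255 - (255-239)×(255-124)/255 = 255 - 2096/255 ≈ 255 - 8.220 = 246.780 → 247
G: 255 - (255-241)×(255-249)/255 = 255 - 84/255 ≈ 255 - 0.329 = 254.671 → 255
B: 255 - (255-70)×(255-209)/255 = 255 - 8510/255 ≈ 255 - 33.373 = 221.627 → 222
= RGB(247, 255, 222)


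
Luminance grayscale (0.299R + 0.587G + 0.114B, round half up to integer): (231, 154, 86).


Gray = 0.299×R + 0.587×G + 0.114×B
Gray = 0.299×231 + 0.587×154 + 0.114×86
Gray = 69.069 + 90.398 + 9.804
Gray = 169.271 → round half up → 169
Gray = 169


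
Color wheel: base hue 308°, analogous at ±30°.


Base hue: 308°
Left analog: (308 - 30) mod 360 = 278°
Right analog: (308 + 30) mod 360 = 338°
Analogous hues = 278° and 338°


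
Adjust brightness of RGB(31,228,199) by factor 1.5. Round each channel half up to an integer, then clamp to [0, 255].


Multiply each channel by 1.5, round half up, clamp to [0, 255]
R: 31×1.5 = 46.5 → round → 47
G: 228×1.5 = 342 → clamp → 255
B: 199×1.5 = 298.5 → round → 299 → clamp → 255
= RGB(47, 255, 255)


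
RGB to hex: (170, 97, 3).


R = 170 → AA (hex)
G = 97 → 61 (hex)
B = 3 → 03 (hex)
Hex = #AA6103


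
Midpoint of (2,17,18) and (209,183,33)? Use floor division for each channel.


Midpoint: each channel = ⌊(C₁+C₂)/2⌋
R: ⌊(2+209)/2⌋ = 105
G: ⌊(17+183)/2⌋ = 100
B: ⌊(18+33)/2⌋ = 25
= RGB(105, 100, 25)


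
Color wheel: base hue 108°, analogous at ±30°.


Base hue: 108°
Left analog: (108 - 30) mod 360 = 78°
Right analog: (108 + 30) mod 360 = 138°
Analogous hues = 78° and 138°


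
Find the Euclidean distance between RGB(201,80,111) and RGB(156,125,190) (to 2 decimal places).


d = √[(R₁-R₂)² + (G₁-G₂)² + (B₁-B₂)²]
d = √[(201-156)² + (80-125)² + (111-190)²]
d = √[2025 + 2025 + 6241]
d = √10291
d ≈ 101.44


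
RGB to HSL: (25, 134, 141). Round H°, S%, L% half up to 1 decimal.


Normalize: R'=25/255≈0.0980, G'=134/255≈0.5255, B'=141/255≈0.5529
Max=141/255, Min=25/255, Δ=Max-Min=116/255
L = (Max+Min)/2 = (141+25)/510 = 166/510 = 0.32549… → L = 32.5%
L ≤ 0.5 → S = Δ/(Max+Min) = 116/(141+25) = 116/166 = 0.69879… → S = 69.9%
(the 1/255 factors cancel in S and H, so raw channel differences can be used)
Max is B' → H = 60 × ((R-G)/Δ + 4) = 60 × ((25-134)/116 + 4)
  -109/116 + 4 = -0.9396… + 4 = 3.0603…
  H = 60 × 3.0603… = 183.620…° → H = 183.6°
= HSL(183.6°, 69.9%, 32.5%)


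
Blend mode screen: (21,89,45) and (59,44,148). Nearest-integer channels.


Screen: C = 255 - (255-A)×(255-B)/255, rounded to nearest integer
R: 255 - (255-21)×(255-59)/255 = 255 - 45864/255 ≈ 255 - 179.859 = 75.141 → 75
G: 255 - (255-89)×(255-44)/255 = 255 - 35026/255 ≈ 255 - 137.357 = 117.643 → 118
B: 255 - (255-45)×(255-148)/255 = 255 - 22470/255 ≈ 255 - 88.118 = 166.882 → 167
= RGB(75, 118, 167)


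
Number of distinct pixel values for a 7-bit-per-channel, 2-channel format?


Total bits = 7 bits/channel × 2 channels = 14 bits
Distinct pixel values = 2^14
= 16,384 pixel values


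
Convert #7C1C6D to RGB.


7C → 124 (R)
1C → 28 (G)
6D → 109 (B)
= RGB(124, 28, 109)


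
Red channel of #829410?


Color: #829410
R = 82 = 130
G = 94 = 148
B = 10 = 16
Red = 130


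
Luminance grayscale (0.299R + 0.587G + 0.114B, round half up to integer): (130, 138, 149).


Gray = 0.299×R + 0.587×G + 0.114×B
Gray = 0.299×130 + 0.587×138 + 0.114×149
Gray = 38.870 + 81.006 + 16.986
Gray = 136.862 → round half up → 137
Gray = 137


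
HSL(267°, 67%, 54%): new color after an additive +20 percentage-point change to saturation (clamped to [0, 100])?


Original S = 67%
Adjustment = +20 percentage points
New S = 67 + (20) = 87
Clamp to [0, 100] → 87
= HSL(267°, 87%, 54%)


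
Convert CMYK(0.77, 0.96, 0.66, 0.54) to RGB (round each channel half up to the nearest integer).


R = 255 × (1-C) × (1-K) = 255 × 0.23 × 0.46 = 26.979 → 27
G = 255 × (1-M) × (1-K) = 255 × 0.04 × 0.46 = 4.692 → 5
B = 255 × (1-Y) × (1-K) = 255 × 0.34 × 0.46 = 39.882 → 40
= RGB(27, 5, 40)


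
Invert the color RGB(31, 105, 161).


Invert: (255-R, 255-G, 255-B)
R: 255-31 = 224
G: 255-105 = 150
B: 255-161 = 94
= RGB(224, 150, 94)


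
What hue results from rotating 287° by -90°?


New hue = (H + rotation) mod 360
New hue = (287 -90) mod 360
= 197 mod 360
= 197°


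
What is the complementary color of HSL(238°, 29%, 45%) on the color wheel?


Complement = opposite side of color wheel = hue + 180°
H' = (238 + 180) mod 360 = 58°
S and L unchanged.
= HSL(58°, 29%, 45%)


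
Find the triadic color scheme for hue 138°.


Triadic: equally spaced at 120° intervals
H1 = 138°
H2 = (138 + 120) mod 360 = 258°
H3 = (138 + 240) mod 360 = 18°
Triadic = 138°, 258°, 18°


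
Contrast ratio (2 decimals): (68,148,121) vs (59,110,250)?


Linearize each sRGB channel c=v/255: c/12.92 if c ≤ 0.04045 else ((c+0.055)/1.055)^2.4
L = 0.2126×R_lin + 0.7152×G_lin + 0.0722×B_lin
Color 1 (68,148,121):
  R=68: 68/255≈0.2667 > 0.04045 → ((0.2667+0.055)/1.055)^2.4 ≈ 0.05781
  G=148: 148/255≈0.5804 > 0.04045 → ((0.5804+0.055)/1.055)^2.4 ≈ 0.29614
  B=121: 121/255≈0.4745 > 0.04045 → ((0.4745+0.055)/1.055)^2.4 ≈ 0.19120
  L1 = 0.2126×0.05781 + 0.7152×0.29614 + 0.0722×0.19120 ≈ 0.23789
Color 2 (59,110,250):
  R=59: 59/255≈0.2314 > 0.04045 → ((0.2314+0.055)/1.055)^2.4 ≈ 0.04374
  G=110: 110/255≈0.4314 > 0.04045 → ((0.4314+0.055)/1.055)^2.4 ≈ 0.15593
  B=250: 250/255≈0.9804 > 0.04045 → ((0.9804+0.055)/1.055)^2.4 ≈ 0.95597
  L2 = 0.2126×0.04374 + 0.7152×0.15593 + 0.0722×0.95597 ≈ 0.18984
Lighter = 0.23789, Darker = 0.18984
Ratio = (L_lighter + 0.05) / (L_darker + 0.05)
Ratio = (0.23789 + 0.05) / (0.18984 + 0.05) = 0.28789 / 0.23984 ≈ 1.2004
Ratio ≈ 1.20:1


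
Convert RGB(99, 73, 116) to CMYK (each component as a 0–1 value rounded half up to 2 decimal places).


R'=99/255≈0.3882, G'=73/255≈0.2863, B'=116/255≈0.4549
K = 1 - max(R',G',B') = 1 - 116/255 = 139/255 = 0.54509… → 0.55
(1-R'-K)/(1-K) simplifies to (max-R)/max with max = 116:
C = (116-99)/116 = 17/116 = 0.14655… → 0.15
M = (116-73)/116 = 43/116 = 0.37068… → 0.37
Y = (116-116)/116 = 0/116 = 0 → 0.00
= CMYK(0.15, 0.37, 0.00, 0.55)


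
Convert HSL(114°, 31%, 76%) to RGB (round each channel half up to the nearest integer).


H=114°, S=0.31, L=0.76
C = (1-|2L-1|)×S = (1-|0.52|)×0.31 = 0.1488
H' = H/60 = 114/60 ≈ 1.9000; X = C×(1-|H' mod 2 - 1|) = 0.01488
m = L - C/2 = 0.76 - 0.0744 = 0.6856
Sector ⌊H'⌋ = 1 → (R',G',B') = (0.01488, 0.1488, 0.0)
RGB = ((R'+m)×255, (G'+m)×255, (B'+m)×255) = (178.6224, 212.772, 174.828)
Round half up → RGB(179, 213, 175)


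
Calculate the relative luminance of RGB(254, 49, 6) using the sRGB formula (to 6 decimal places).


Linearize each channel (sRGB transfer function): c = v/255; c_lin = c/12.92 if c ≤ 0.04045, else ((c+0.055)/1.055)^2.4
  R: 254/255 ≈ 0.996078 > 0.04045 → ((0.996078+0.055)/1.055)^2.4 ≈ 0.991102
  G: 49/255 ≈ 0.192157 > 0.04045 → ((0.192157+0.055)/1.055)^2.4 ≈ 0.030713
  B: 6/255 ≈ 0.023529 ≤ 0.04045 → 0.023529/12.92 ≈ 0.001821
R_lin = 0.991102, G_lin = 0.030713, B_lin = 0.001821
L = 0.2126×R + 0.7152×G + 0.0722×B
L = 0.2126×0.991102 + 0.7152×0.030713 + 0.0722×0.001821
L ≈ 0.232806


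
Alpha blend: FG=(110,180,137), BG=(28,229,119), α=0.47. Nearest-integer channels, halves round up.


C = α×F + (1-α)×B, with 1-α = 0.53
R: 0.47×110 + 0.53×28 = 51.70 + 14.84 = 66.54 → 67
G: 0.47×180 + 0.53×229 = 84.60 + 121.37 = 205.97 → 206
B: 0.47×137 + 0.53×119 = 64.39 + 63.07 = 127.46 → 127
= RGB(67, 206, 127)


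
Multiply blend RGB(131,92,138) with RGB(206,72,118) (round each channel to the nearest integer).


Multiply: C = A×B/255, rounded to nearest integer
R: 131×206/255 = 26986/255 ≈ 105.827 → 106
G: 92×72/255 = 6624/255 ≈ 25.976 → 26
B: 138×118/255 = 16284/255 ≈ 63.859 → 64
= RGB(106, 26, 64)


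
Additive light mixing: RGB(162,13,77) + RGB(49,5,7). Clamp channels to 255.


Additive: each channel = min(255, C₁+C₂)
R: 162+49 = 211 → 211
G: 13+5 = 18 → 18
B: 77+7 = 84 → 84
= RGB(211, 18, 84)


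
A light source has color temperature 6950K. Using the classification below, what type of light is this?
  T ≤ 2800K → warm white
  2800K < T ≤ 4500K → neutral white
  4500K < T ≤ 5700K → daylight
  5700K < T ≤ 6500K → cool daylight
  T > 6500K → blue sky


Temperature: 6950K
6950K > 6500K → blue sky
Classification: blue sky


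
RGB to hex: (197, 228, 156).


R = 197 → C5 (hex)
G = 228 → E4 (hex)
B = 156 → 9C (hex)
Hex = #C5E49C


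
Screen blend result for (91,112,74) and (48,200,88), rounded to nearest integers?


Screen: C = 255 - (255-A)×(255-B)/255, rounded to nearest integer
R: 255 - (255-91)×(255-48)/255 = 255 - 33948/255 ≈ 255 - 133.129 = 121.871 → 122
G: 255 - (255-112)×(255-200)/255 = 255 - 7865/255 ≈ 255 - 30.843 = 224.157 → 224
B: 255 - (255-74)×(255-88)/255 = 255 - 30227/255 ≈ 255 - 118.537 = 136.463 → 136
= RGB(122, 224, 136)


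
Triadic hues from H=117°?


Triadic: equally spaced at 120° intervals
H1 = 117°
H2 = (117 + 120) mod 360 = 237°
H3 = (117 + 240) mod 360 = 357°
Triadic = 117°, 237°, 357°


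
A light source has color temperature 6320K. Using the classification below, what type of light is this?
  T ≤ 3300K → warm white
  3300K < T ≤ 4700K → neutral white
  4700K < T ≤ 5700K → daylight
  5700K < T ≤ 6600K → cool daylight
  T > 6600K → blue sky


Temperature: 6320K
5700K < 6320K ≤ 6600K → cool daylight
Classification: cool daylight


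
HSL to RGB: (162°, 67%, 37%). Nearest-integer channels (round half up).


H=162°, S=0.67, L=0.37
C = (1-|2L-1|)×S = (1-|-0.26|)×0.67 = 0.4958
H' = H/60 = 162/60 ≈ 2.7000; X = C×(1-|H' mod 2 - 1|) = 0.34706
m = L - C/2 = 0.37 - 0.2479 = 0.1221
Sector ⌊H'⌋ = 2 → (R',G',B') = (0.0, 0.4958, 0.34706)
RGB = ((R'+m)×255, (G'+m)×255, (B'+m)×255) = (31.1355, 157.5645, 119.6358)
Round half up → RGB(31, 158, 120)


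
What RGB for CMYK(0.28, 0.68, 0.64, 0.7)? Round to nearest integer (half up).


R = 255 × (1-C) × (1-K) = 255 × 0.72 × 0.30 = 55.08 → 55
G = 255 × (1-M) × (1-K) = 255 × 0.32 × 0.30 = 24.48 → 24
B = 255 × (1-Y) × (1-K) = 255 × 0.36 × 0.30 = 27.54 → 28
= RGB(55, 24, 28)


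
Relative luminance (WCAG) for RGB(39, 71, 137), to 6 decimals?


Linearize each channel (sRGB transfer function): c = v/255; c_lin = c/12.92 if c ≤ 0.04045, else ((c+0.055)/1.055)^2.4
  R: 39/255 ≈ 0.152941 > 0.04045 → ((0.152941+0.055)/1.055)^2.4 ≈ 0.020289
  G: 71/255 ≈ 0.278431 > 0.04045 → ((0.278431+0.055)/1.055)^2.4 ≈ 0.063010
  B: 137/255 ≈ 0.537255 > 0.04045 → ((0.537255+0.055)/1.055)^2.4 ≈ 0.250158
R_lin = 0.020289, G_lin = 0.063010, B_lin = 0.250158
L = 0.2126×R + 0.7152×G + 0.0722×B
L = 0.2126×0.020289 + 0.7152×0.063010 + 0.0722×0.250158
L ≈ 0.067440


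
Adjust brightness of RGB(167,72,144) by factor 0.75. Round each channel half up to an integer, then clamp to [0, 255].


Multiply each channel by 0.75, round half up, clamp to [0, 255]
R: 167×0.75 = 125.25 → round → 125
G: 72×0.75 = 54
B: 144×0.75 = 108
= RGB(125, 54, 108)


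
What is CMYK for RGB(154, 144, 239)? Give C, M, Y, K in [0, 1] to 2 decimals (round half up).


R'=154/255≈0.6039, G'=144/255≈0.5647, B'=239/255≈0.9373
K = 1 - max(R',G',B') = 1 - 239/255 = 16/255 = 0.06274… → 0.06
(1-R'-K)/(1-K) simplifies to (max-R)/max with max = 239:
C = (239-154)/239 = 85/239 = 0.35564… → 0.36
M = (239-144)/239 = 95/239 = 0.39748… → 0.40
Y = (239-239)/239 = 0/239 = 0 → 0.00
= CMYK(0.36, 0.40, 0.00, 0.06)


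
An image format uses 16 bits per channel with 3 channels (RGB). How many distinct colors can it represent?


Total bits = 16 bits/channel × 3 channels = 48 bits
Distinct colors = 2^48
= 281,474,976,710,656 colors


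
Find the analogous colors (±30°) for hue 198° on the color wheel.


Base hue: 198°
Left analog: (198 - 30) mod 360 = 168°
Right analog: (198 + 30) mod 360 = 228°
Analogous hues = 168° and 228°


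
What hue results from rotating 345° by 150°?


New hue = (H + rotation) mod 360
New hue = (345 + 150) mod 360
= 495 mod 360
= 135°


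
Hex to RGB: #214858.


21 → 33 (R)
48 → 72 (G)
58 → 88 (B)
= RGB(33, 72, 88)


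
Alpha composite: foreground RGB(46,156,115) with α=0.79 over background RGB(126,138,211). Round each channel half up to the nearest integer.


C = α×F + (1-α)×B, with 1-α = 0.21
R: 0.79×46 + 0.21×126 = 36.34 + 26.46 = 62.80 → 63
G: 0.79×156 + 0.21×138 = 123.24 + 28.98 = 152.22 → 152
B: 0.79×115 + 0.21×211 = 90.85 + 44.31 = 135.16 → 135
= RGB(63, 152, 135)


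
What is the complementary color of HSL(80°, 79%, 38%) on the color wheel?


Complement = opposite side of color wheel = hue + 180°
H' = (80 + 180) mod 360 = 260°
S and L unchanged.
= HSL(260°, 79%, 38%)


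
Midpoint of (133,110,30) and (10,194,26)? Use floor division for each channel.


Midpoint: each channel = ⌊(C₁+C₂)/2⌋
R: ⌊(133+10)/2⌋ = 71
G: ⌊(110+194)/2⌋ = 152
B: ⌊(30+26)/2⌋ = 28
= RGB(71, 152, 28)


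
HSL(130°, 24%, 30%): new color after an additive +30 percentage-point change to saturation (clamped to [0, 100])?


Original S = 24%
Adjustment = +30 percentage points
New S = 24 + (30) = 54
Clamp to [0, 100] → 54
= HSL(130°, 54%, 30%)


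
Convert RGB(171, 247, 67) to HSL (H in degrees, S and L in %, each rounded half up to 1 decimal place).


Normalize: R'=171/255≈0.6706, G'=247/255≈0.9686, B'=67/255≈0.2627
Max=247/255, Min=67/255, Δ=Max-Min=180/255
L = (Max+Min)/2 = (247+67)/510 = 314/510 = 0.61568… → L = 61.6%
L > 0.5 → S = Δ/(2-Max-Min) = 180/(510-247-67) = 180/196 = 0.91836… → S = 91.8%
(the 1/255 factors cancel in S and H, so raw channel differences can be used)
Max is G' → H = 60 × ((B-R)/Δ + 2) = 60 × ((67-171)/180 + 2)
  -104/180 + 2 = -0.5777… + 2 = 1.4222…
  H = 60 × 1.4222… = 85.333…° → H = 85.3°
= HSL(85.3°, 91.8%, 61.6%)


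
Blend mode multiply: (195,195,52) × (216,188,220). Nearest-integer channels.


Multiply: C = A×B/255, rounded to nearest integer
R: 195×216/255 = 42120/255 ≈ 165.176 → 165
G: 195×188/255 = 36660/255 ≈ 143.765 → 144
B: 52×220/255 = 11440/255 ≈ 44.863 → 45
= RGB(165, 144, 45)


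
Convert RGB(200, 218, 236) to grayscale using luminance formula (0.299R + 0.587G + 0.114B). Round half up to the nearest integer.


Gray = 0.299×R + 0.587×G + 0.114×B
Gray = 0.299×200 + 0.587×218 + 0.114×236
Gray = 59.800 + 127.966 + 26.904
Gray = 214.670 → round half up → 215
Gray = 215


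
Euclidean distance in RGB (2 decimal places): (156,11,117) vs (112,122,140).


d = √[(R₁-R₂)² + (G₁-G₂)² + (B₁-B₂)²]
d = √[(156-112)² + (11-122)² + (117-140)²]
d = √[1936 + 12321 + 529]
d = √14786
d ≈ 121.60


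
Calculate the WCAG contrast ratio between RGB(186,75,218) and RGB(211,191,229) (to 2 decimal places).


Linearize each sRGB channel c=v/255: c/12.92 if c ≤ 0.04045 else ((c+0.055)/1.055)^2.4
L = 0.2126×R_lin + 0.7152×G_lin + 0.0722×B_lin
Color 1 (186,75,218):
  R=186: 186/255≈0.7294 > 0.04045 → ((0.7294+0.055)/1.055)^2.4 ≈ 0.49102
  G=75: 75/255≈0.2941 > 0.04045 → ((0.2941+0.055)/1.055)^2.4 ≈ 0.07036
  B=218: 218/255≈0.8549 > 0.04045 → ((0.8549+0.055)/1.055)^2.4 ≈ 0.70110
  L1 = 0.2126×0.49102 + 0.7152×0.07036 + 0.0722×0.70110 ≈ 0.20533
Color 2 (211,191,229):
  R=211: 211/255≈0.8275 > 0.04045 → ((0.8275+0.055)/1.055)^2.4 ≈ 0.65141
  G=191: 191/255≈0.7490 > 0.04045 → ((0.7490+0.055)/1.055)^2.4 ≈ 0.52100
  B=229: 229/255≈0.8980 > 0.04045 → ((0.8980+0.055)/1.055)^2.4 ≈ 0.78354
  L2 = 0.2126×0.65141 + 0.7152×0.52100 + 0.0722×0.78354 ≈ 0.56768
Lighter = 0.56768, Darker = 0.20533
Ratio = (L_lighter + 0.05) / (L_darker + 0.05)
Ratio = (0.56768 + 0.05) / (0.20533 + 0.05) = 0.61768 / 0.25533 ≈ 2.4191
Ratio ≈ 2.42:1


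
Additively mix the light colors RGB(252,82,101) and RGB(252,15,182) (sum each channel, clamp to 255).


Additive: each channel = min(255, C₁+C₂)
R: 252+252 = 504 → 255
G: 82+15 = 97 → 97
B: 101+182 = 283 → 255
= RGB(255, 97, 255)


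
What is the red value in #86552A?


Color: #86552A
R = 86 = 134
G = 55 = 85
B = 2A = 42
Red = 134


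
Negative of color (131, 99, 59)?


Invert: (255-R, 255-G, 255-B)
R: 255-131 = 124
G: 255-99 = 156
B: 255-59 = 196
= RGB(124, 156, 196)


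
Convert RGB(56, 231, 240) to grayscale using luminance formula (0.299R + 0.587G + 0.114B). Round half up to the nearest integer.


Gray = 0.299×R + 0.587×G + 0.114×B
Gray = 0.299×56 + 0.587×231 + 0.114×240
Gray = 16.744 + 135.597 + 27.360
Gray = 179.701 → round half up → 180
Gray = 180


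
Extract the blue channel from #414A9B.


Color: #414A9B
R = 41 = 65
G = 4A = 74
B = 9B = 155
Blue = 155


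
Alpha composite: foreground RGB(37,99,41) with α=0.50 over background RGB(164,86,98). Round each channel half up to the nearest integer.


C = α×F + (1-α)×B, with 1-α = 0.50
R: 0.50×37 + 0.50×164 = 18.50 + 82.00 = 100.50 → 101
G: 0.50×99 + 0.50×86 = 49.50 + 43.00 = 92.50 → 93
B: 0.50×41 + 0.50×98 = 20.50 + 49.00 = 69.50 → 70
= RGB(101, 93, 70)


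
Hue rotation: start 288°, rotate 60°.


New hue = (H + rotation) mod 360
New hue = (288 + 60) mod 360
= 348 mod 360
= 348°


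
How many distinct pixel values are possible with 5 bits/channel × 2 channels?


Total bits = 5 bits/channel × 2 channels = 10 bits
Distinct pixel values = 2^10
= 1,024 pixel values


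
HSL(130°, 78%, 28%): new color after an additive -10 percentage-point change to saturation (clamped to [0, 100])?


Original S = 78%
Adjustment = -10 percentage points
New S = 78 + (-10) = 68
Clamp to [0, 100] → 68
= HSL(130°, 68%, 28%)


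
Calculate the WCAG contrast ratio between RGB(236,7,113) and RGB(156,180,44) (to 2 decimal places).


Linearize each sRGB channel c=v/255: c/12.92 if c ≤ 0.04045 else ((c+0.055)/1.055)^2.4
L = 0.2126×R_lin + 0.7152×G_lin + 0.0722×B_lin
Color 1 (236,7,113):
  R=236: 236/255≈0.9255 > 0.04045 → ((0.9255+0.055)/1.055)^2.4 ≈ 0.83880
  G=7: 7/255≈0.0275 ≤ 0.04045 → 0.0275/12.92 ≈ 0.00212
  B=113: 113/255≈0.4431 > 0.04045 → ((0.4431+0.055)/1.055)^2.4 ≈ 0.16513
  L1 = 0.2126×0.83880 + 0.7152×0.00212 + 0.0722×0.16513 ≈ 0.19177
Color 2 (156,180,44):
  R=156: 156/255≈0.6118 > 0.04045 → ((0.6118+0.055)/1.055)^2.4 ≈ 0.33245
  G=180: 180/255≈0.7059 > 0.04045 → ((0.7059+0.055)/1.055)^2.4 ≈ 0.45641
  B=44: 44/255≈0.1725 > 0.04045 → ((0.1725+0.055)/1.055)^2.4 ≈ 0.02519
  L2 = 0.2126×0.33245 + 0.7152×0.45641 + 0.0722×0.02519 ≈ 0.39892
Lighter = 0.39892, Darker = 0.19177
Ratio = (L_lighter + 0.05) / (L_darker + 0.05)
Ratio = (0.39892 + 0.05) / (0.19177 + 0.05) = 0.44892 / 0.24177 ≈ 1.8568
Ratio ≈ 1.86:1


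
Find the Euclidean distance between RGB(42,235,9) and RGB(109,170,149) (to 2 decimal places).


d = √[(R₁-R₂)² + (G₁-G₂)² + (B₁-B₂)²]
d = √[(42-109)² + (235-170)² + (9-149)²]
d = √[4489 + 4225 + 19600]
d = √28314
d ≈ 168.27


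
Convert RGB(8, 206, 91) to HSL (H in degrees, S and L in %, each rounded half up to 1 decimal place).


Normalize: R'=8/255≈0.0314, G'=206/255≈0.8078, B'=91/255≈0.3569
Max=206/255, Min=8/255, Δ=Max-Min=198/255
L = (Max+Min)/2 = (206+8)/510 = 214/510 = 0.41960… → L = 42.0%
L ≤ 0.5 → S = Δ/(Max+Min) = 198/(206+8) = 198/214 = 0.92523… → S = 92.5%
(the 1/255 factors cancel in S and H, so raw channel differences can be used)
Max is G' → H = 60 × ((B-R)/Δ + 2) = 60 × ((91-8)/198 + 2)
  83/198 + 2 = 0.4191… + 2 = 2.4191…
  H = 60 × 2.4191… = 145.151…° → H = 145.2°
= HSL(145.2°, 92.5%, 42.0%)


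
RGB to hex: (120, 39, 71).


R = 120 → 78 (hex)
G = 39 → 27 (hex)
B = 71 → 47 (hex)
Hex = #782747


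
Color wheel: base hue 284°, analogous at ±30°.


Base hue: 284°
Left analog: (284 - 30) mod 360 = 254°
Right analog: (284 + 30) mod 360 = 314°
Analogous hues = 254° and 314°


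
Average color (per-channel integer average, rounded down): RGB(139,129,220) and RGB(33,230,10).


Midpoint: each channel = ⌊(C₁+C₂)/2⌋
R: ⌊(139+33)/2⌋ = 86
G: ⌊(129+230)/2⌋ = 179
B: ⌊(220+10)/2⌋ = 115
= RGB(86, 179, 115)


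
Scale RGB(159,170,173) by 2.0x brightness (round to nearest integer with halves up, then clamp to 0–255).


Multiply each channel by 2.0, round half up, clamp to [0, 255]
R: 159×2.0 = 318 → clamp → 255
G: 170×2.0 = 340 → clamp → 255
B: 173×2.0 = 346 → clamp → 255
= RGB(255, 255, 255)


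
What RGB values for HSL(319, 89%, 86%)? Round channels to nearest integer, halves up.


H=319°, S=0.89, L=0.86
C = (1-|2L-1|)×S = (1-|0.72|)×0.89 = 0.2492
H' = H/60 = 319/60 ≈ 5.3167; X = C×(1-|H' mod 2 - 1|) ≈ 0.1703
m = L - C/2 = 0.86 - 0.1246 = 0.7354
Sector ⌊H'⌋ = 5 → (R',G',B') = (0.2492, 0.0, ≈0.1703)
RGB = ((R'+m)×255, (G'+m)×255, (B'+m)×255) = (251.073, 187.527, 230.9501)
Round half up → RGB(251, 188, 231)


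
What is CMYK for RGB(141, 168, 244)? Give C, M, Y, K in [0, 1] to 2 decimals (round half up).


R'=141/255≈0.5529, G'=168/255≈0.6588, B'=244/255≈0.9569
K = 1 - max(R',G',B') = 1 - 244/255 = 11/255 = 0.04313… → 0.04
(1-R'-K)/(1-K) simplifies to (max-R)/max with max = 244:
C = (244-141)/244 = 103/244 = 0.42213… → 0.42
M = (244-168)/244 = 76/244 = 0.31147… → 0.31
Y = (244-244)/244 = 0/244 = 0 → 0.00
= CMYK(0.42, 0.31, 0.00, 0.04)


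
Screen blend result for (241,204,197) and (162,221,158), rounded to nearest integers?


Screen: C = 255 - (255-A)×(255-B)/255, rounded to nearest integer
R: 255 - (255-241)×(255-162)/255 = 255 - 1302/255 ≈ 255 - 5.106 = 249.894 → 250
G: 255 - (255-204)×(255-221)/255 = 255 - 1734/255 ≈ 255 - 6.800 = 248.200 → 248
B: 255 - (255-197)×(255-158)/255 = 255 - 5626/255 ≈ 255 - 22.063 = 232.937 → 233
= RGB(250, 248, 233)


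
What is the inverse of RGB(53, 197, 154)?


Invert: (255-R, 255-G, 255-B)
R: 255-53 = 202
G: 255-197 = 58
B: 255-154 = 101
= RGB(202, 58, 101)


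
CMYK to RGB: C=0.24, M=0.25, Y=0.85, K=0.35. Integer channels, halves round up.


R = 255 × (1-C) × (1-K) = 255 × 0.76 × 0.65 = 125.97 → 126
G = 255 × (1-M) × (1-K) = 255 × 0.75 × 0.65 = 124.3125 → 124
B = 255 × (1-Y) × (1-K) = 255 × 0.15 × 0.65 = 24.8625 → 25
= RGB(126, 124, 25)


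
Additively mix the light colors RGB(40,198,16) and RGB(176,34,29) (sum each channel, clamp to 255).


Additive: each channel = min(255, C₁+C₂)
R: 40+176 = 216 → 216
G: 198+34 = 232 → 232
B: 16+29 = 45 → 45
= RGB(216, 232, 45)


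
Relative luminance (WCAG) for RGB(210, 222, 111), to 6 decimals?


Linearize each channel (sRGB transfer function): c = v/255; c_lin = c/12.92 if c ≤ 0.04045, else ((c+0.055)/1.055)^2.4
  R: 210/255 ≈ 0.823529 > 0.04045 → ((0.823529+0.055)/1.055)^2.4 ≈ 0.644480
  G: 222/255 ≈ 0.870588 > 0.04045 → ((0.870588+0.055)/1.055)^2.4 ≈ 0.730461
  B: 111/255 ≈ 0.435294 > 0.04045 → ((0.435294+0.055)/1.055)^2.4 ≈ 0.158961
R_lin = 0.644480, G_lin = 0.730461, B_lin = 0.158961
L = 0.2126×R + 0.7152×G + 0.0722×B
L = 0.2126×0.644480 + 0.7152×0.730461 + 0.0722×0.158961
L ≈ 0.670919


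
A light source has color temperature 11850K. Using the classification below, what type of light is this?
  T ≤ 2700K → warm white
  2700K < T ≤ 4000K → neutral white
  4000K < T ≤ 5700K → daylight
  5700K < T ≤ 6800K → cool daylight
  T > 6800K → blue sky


Temperature: 11850K
11850K > 6800K → blue sky
Classification: blue sky


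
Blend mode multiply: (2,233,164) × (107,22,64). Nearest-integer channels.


Multiply: C = A×B/255, rounded to nearest integer
R: 2×107/255 = 214/255 ≈ 0.839 → 1
G: 233×22/255 = 5126/255 ≈ 20.102 → 20
B: 164×64/255 = 10496/255 ≈ 41.161 → 41
= RGB(1, 20, 41)


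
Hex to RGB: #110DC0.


11 → 17 (R)
0D → 13 (G)
C0 → 192 (B)
= RGB(17, 13, 192)


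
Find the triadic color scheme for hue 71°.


Triadic: equally spaced at 120° intervals
H1 = 71°
H2 = (71 + 120) mod 360 = 191°
H3 = (71 + 240) mod 360 = 311°
Triadic = 71°, 191°, 311°


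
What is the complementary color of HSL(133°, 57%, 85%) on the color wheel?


Complement = opposite side of color wheel = hue + 180°
H' = (133 + 180) mod 360 = 313°
S and L unchanged.
= HSL(313°, 57%, 85%)


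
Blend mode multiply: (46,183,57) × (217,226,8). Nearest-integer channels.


Multiply: C = A×B/255, rounded to nearest integer
R: 46×217/255 = 9982/255 ≈ 39.145 → 39
G: 183×226/255 = 41358/255 ≈ 162.188 → 162
B: 57×8/255 = 456/255 ≈ 1.788 → 2
= RGB(39, 162, 2)


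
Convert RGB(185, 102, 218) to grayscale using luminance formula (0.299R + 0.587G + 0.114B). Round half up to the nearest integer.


Gray = 0.299×R + 0.587×G + 0.114×B
Gray = 0.299×185 + 0.587×102 + 0.114×218
Gray = 55.315 + 59.874 + 24.852
Gray = 140.041 → round half up → 140
Gray = 140


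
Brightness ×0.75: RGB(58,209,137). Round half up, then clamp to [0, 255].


Multiply each channel by 0.75, round half up, clamp to [0, 255]
R: 58×0.75 = 43.5 → round → 44
G: 209×0.75 = 156.75 → round → 157
B: 137×0.75 = 102.75 → round → 103
= RGB(44, 157, 103)


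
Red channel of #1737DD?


Color: #1737DD
R = 17 = 23
G = 37 = 55
B = DD = 221
Red = 23


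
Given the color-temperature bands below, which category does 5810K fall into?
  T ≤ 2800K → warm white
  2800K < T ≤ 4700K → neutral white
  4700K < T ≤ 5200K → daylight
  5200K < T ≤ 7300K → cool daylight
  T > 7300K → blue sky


Temperature: 5810K
5200K < 5810K ≤ 7300K → cool daylight
Classification: cool daylight


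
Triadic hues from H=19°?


Triadic: equally spaced at 120° intervals
H1 = 19°
H2 = (19 + 120) mod 360 = 139°
H3 = (19 + 240) mod 360 = 259°
Triadic = 19°, 139°, 259°


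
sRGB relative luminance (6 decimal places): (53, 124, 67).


Linearize each channel (sRGB transfer function): c = v/255; c_lin = c/12.92 if c ≤ 0.04045, else ((c+0.055)/1.055)^2.4
  R: 53/255 ≈ 0.207843 > 0.04045 → ((0.207843+0.055)/1.055)^2.4 ≈ 0.035601
  G: 124/255 ≈ 0.486275 > 0.04045 → ((0.486275+0.055)/1.055)^2.4 ≈ 0.201556
  B: 67/255 ≈ 0.262745 > 0.04045 → ((0.262745+0.055)/1.055)^2.4 ≈ 0.056128
R_lin = 0.035601, G_lin = 0.201556, B_lin = 0.056128
L = 0.2126×R + 0.7152×G + 0.0722×B
L = 0.2126×0.035601 + 0.7152×0.201556 + 0.0722×0.056128
L ≈ 0.155774


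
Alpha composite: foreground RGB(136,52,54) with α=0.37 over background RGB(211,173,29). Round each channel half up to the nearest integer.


C = α×F + (1-α)×B, with 1-α = 0.63
R: 0.37×136 + 0.63×211 = 50.32 + 132.93 = 183.25 → 183
G: 0.37×52 + 0.63×173 = 19.24 + 108.99 = 128.23 → 128
B: 0.37×54 + 0.63×29 = 19.98 + 18.27 = 38.25 → 38
= RGB(183, 128, 38)


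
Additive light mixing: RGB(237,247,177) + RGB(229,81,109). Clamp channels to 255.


Additive: each channel = min(255, C₁+C₂)
R: 237+229 = 466 → 255
G: 247+81 = 328 → 255
B: 177+109 = 286 → 255
= RGB(255, 255, 255)


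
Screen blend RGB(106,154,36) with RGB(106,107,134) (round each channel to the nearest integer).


Screen: C = 255 - (255-A)×(255-B)/255, rounded to nearest integer
R: 255 - (255-106)×(255-106)/255 = 255 - 22201/255 ≈ 255 - 87.063 = 167.937 → 168
G: 255 - (255-154)×(255-107)/255 = 255 - 14948/255 ≈ 255 - 58.620 = 196.380 → 196
B: 255 - (255-36)×(255-134)/255 = 255 - 26499/255 ≈ 255 - 103.918 = 151.082 → 151
= RGB(168, 196, 151)


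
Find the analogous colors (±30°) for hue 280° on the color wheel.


Base hue: 280°
Left analog: (280 - 30) mod 360 = 250°
Right analog: (280 + 30) mod 360 = 310°
Analogous hues = 250° and 310°


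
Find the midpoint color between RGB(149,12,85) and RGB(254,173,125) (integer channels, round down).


Midpoint: each channel = ⌊(C₁+C₂)/2⌋
R: ⌊(149+254)/2⌋ = 201
G: ⌊(12+173)/2⌋ = 92
B: ⌊(85+125)/2⌋ = 105
= RGB(201, 92, 105)


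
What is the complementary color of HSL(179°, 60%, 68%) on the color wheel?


Complement = opposite side of color wheel = hue + 180°
H' = (179 + 180) mod 360 = 359°
S and L unchanged.
= HSL(359°, 60%, 68%)


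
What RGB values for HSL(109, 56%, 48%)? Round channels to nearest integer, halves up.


H=109°, S=0.56, L=0.48
C = (1-|2L-1|)×S = (1-|-0.04|)×0.56 = 0.5376
H' = H/60 = 109/60 ≈ 1.8167; X = C×(1-|H' mod 2 - 1|) = 0.09856
m = L - C/2 = 0.48 - 0.2688 = 0.2112
Sector ⌊H'⌋ = 1 → (R',G',B') = (0.09856, 0.5376, 0.0)
RGB = ((R'+m)×255, (G'+m)×255, (B'+m)×255) = (78.9888, 190.944, 53.856)
Round half up → RGB(79, 191, 54)


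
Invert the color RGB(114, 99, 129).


Invert: (255-R, 255-G, 255-B)
R: 255-114 = 141
G: 255-99 = 156
B: 255-129 = 126
= RGB(141, 156, 126)


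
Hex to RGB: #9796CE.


97 → 151 (R)
96 → 150 (G)
CE → 206 (B)
= RGB(151, 150, 206)


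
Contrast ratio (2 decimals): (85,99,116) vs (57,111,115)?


Linearize each sRGB channel c=v/255: c/12.92 if c ≤ 0.04045 else ((c+0.055)/1.055)^2.4
L = 0.2126×R_lin + 0.7152×G_lin + 0.0722×B_lin
Color 1 (85,99,116):
  R=85: 85/255≈0.3333 > 0.04045 → ((0.3333+0.055)/1.055)^2.4 ≈ 0.09084
  G=99: 99/255≈0.3882 > 0.04045 → ((0.3882+0.055)/1.055)^2.4 ≈ 0.12477
  B=116: 116/255≈0.4549 > 0.04045 → ((0.4549+0.055)/1.055)^2.4 ≈ 0.17465
  L1 = 0.2126×0.09084 + 0.7152×0.12477 + 0.0722×0.17465 ≈ 0.12116
Color 2 (57,111,115):
  R=57: 57/255≈0.2235 > 0.04045 → ((0.2235+0.055)/1.055)^2.4 ≈ 0.04092
  G=111: 111/255≈0.4353 > 0.04045 → ((0.4353+0.055)/1.055)^2.4 ≈ 0.15896
  B=115: 115/255≈0.4510 > 0.04045 → ((0.4510+0.055)/1.055)^2.4 ≈ 0.17144
  L2 = 0.2126×0.04092 + 0.7152×0.15896 + 0.0722×0.17144 ≈ 0.13477
Lighter = 0.13477, Darker = 0.12116
Ratio = (L_lighter + 0.05) / (L_darker + 0.05)
Ratio = (0.13477 + 0.05) / (0.12116 + 0.05) = 0.18477 / 0.17116 ≈ 1.0795
Ratio ≈ 1.08:1


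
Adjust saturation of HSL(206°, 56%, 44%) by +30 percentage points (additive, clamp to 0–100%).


Original S = 56%
Adjustment = +30 percentage points
New S = 56 + (30) = 86
Clamp to [0, 100] → 86
= HSL(206°, 86%, 44%)


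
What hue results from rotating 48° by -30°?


New hue = (H + rotation) mod 360
New hue = (48 -30) mod 360
= 18 mod 360
= 18°


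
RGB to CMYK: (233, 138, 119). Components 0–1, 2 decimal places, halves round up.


R'=233/255≈0.9137, G'=138/255≈0.5412, B'=119/255≈0.4667
K = 1 - max(R',G',B') = 1 - 233/255 = 22/255 = 0.08627… → 0.09
(1-R'-K)/(1-K) simplifies to (max-R)/max with max = 233:
C = (233-233)/233 = 0/233 = 0 → 0.00
M = (233-138)/233 = 95/233 = 0.40772… → 0.41
Y = (233-119)/233 = 114/233 = 0.48927… → 0.49
= CMYK(0.00, 0.41, 0.49, 0.09)


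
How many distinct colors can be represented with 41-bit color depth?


Colors = 2^bits = 2^41
= 2,199,023,255,552 colors


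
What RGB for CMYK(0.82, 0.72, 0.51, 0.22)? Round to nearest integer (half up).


R = 255 × (1-C) × (1-K) = 255 × 0.18 × 0.78 = 35.802 → 36
G = 255 × (1-M) × (1-K) = 255 × 0.28 × 0.78 = 55.692 → 56
B = 255 × (1-Y) × (1-K) = 255 × 0.49 × 0.78 = 97.461 → 97
= RGB(36, 56, 97)


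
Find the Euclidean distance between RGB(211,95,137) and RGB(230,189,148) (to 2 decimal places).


d = √[(R₁-R₂)² + (G₁-G₂)² + (B₁-B₂)²]
d = √[(211-230)² + (95-189)² + (137-148)²]
d = √[361 + 8836 + 121]
d = √9318
d ≈ 96.53


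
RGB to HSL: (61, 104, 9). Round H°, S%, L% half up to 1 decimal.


Normalize: R'=61/255≈0.2392, G'=104/255≈0.4078, B'=9/255≈0.0353
Max=104/255, Min=9/255, Δ=Max-Min=95/255
L = (Max+Min)/2 = (104+9)/510 = 113/510 = 0.22156… → L = 22.2%
L ≤ 0.5 → S = Δ/(Max+Min) = 95/(104+9) = 95/113 = 0.84070… → S = 84.1%
(the 1/255 factors cancel in S and H, so raw channel differences can be used)
Max is G' → H = 60 × ((B-R)/Δ + 2) = 60 × ((9-61)/95 + 2)
  -52/95 + 2 = -0.5473… + 2 = 1.4526…
  H = 60 × 1.4526… = 87.157…° → H = 87.2°
= HSL(87.2°, 84.1%, 22.2%)


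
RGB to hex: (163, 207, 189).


R = 163 → A3 (hex)
G = 207 → CF (hex)
B = 189 → BD (hex)
Hex = #A3CFBD


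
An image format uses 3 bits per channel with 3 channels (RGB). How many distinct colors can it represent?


Total bits = 3 bits/channel × 3 channels = 9 bits
Distinct colors = 2^9
= 512 colors


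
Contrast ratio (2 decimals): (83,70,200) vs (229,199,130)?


Linearize each sRGB channel c=v/255: c/12.92 if c ≤ 0.04045 else ((c+0.055)/1.055)^2.4
L = 0.2126×R_lin + 0.7152×G_lin + 0.0722×B_lin
Color 1 (83,70,200):
  R=83: 83/255≈0.3255 > 0.04045 → ((0.3255+0.055)/1.055)^2.4 ≈ 0.08650
  G=70: 70/255≈0.2745 > 0.04045 → ((0.2745+0.055)/1.055)^2.4 ≈ 0.06125
  B=200: 200/255≈0.7843 > 0.04045 → ((0.7843+0.055)/1.055)^2.4 ≈ 0.57758
  L1 = 0.2126×0.08650 + 0.7152×0.06125 + 0.0722×0.57758 ≈ 0.10389
Color 2 (229,199,130):
  R=229: 229/255≈0.8980 > 0.04045 → ((0.8980+0.055)/1.055)^2.4 ≈ 0.78354
  G=199: 199/255≈0.7804 > 0.04045 → ((0.7804+0.055)/1.055)^2.4 ≈ 0.57112
  B=130: 130/255≈0.5098 > 0.04045 → ((0.5098+0.055)/1.055)^2.4 ≈ 0.22323
  L2 = 0.2126×0.78354 + 0.7152×0.57112 + 0.0722×0.22323 ≈ 0.59117
Lighter = 0.59117, Darker = 0.10389
Ratio = (L_lighter + 0.05) / (L_darker + 0.05)
Ratio = (0.59117 + 0.05) / (0.10389 + 0.05) = 0.64117 / 0.15389 ≈ 4.1663
Ratio ≈ 4.17:1


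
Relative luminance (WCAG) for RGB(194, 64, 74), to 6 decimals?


Linearize each channel (sRGB transfer function): c = v/255; c_lin = c/12.92 if c ≤ 0.04045, else ((c+0.055)/1.055)^2.4
  R: 194/255 ≈ 0.760784 > 0.04045 → ((0.760784+0.055)/1.055)^2.4 ≈ 0.539479
  G: 64/255 ≈ 0.250980 > 0.04045 → ((0.250980+0.055)/1.055)^2.4 ≈ 0.051269
  B: 74/255 ≈ 0.290196 > 0.04045 → ((0.290196+0.055)/1.055)^2.4 ≈ 0.068478
R_lin = 0.539479, G_lin = 0.051269, B_lin = 0.068478
L = 0.2126×R + 0.7152×G + 0.0722×B
L = 0.2126×0.539479 + 0.7152×0.051269 + 0.0722×0.068478
L ≈ 0.156305


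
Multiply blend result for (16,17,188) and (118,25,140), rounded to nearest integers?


Multiply: C = A×B/255, rounded to nearest integer
R: 16×118/255 = 1888/255 ≈ 7.404 → 7
G: 17×25/255 = 425/255 ≈ 1.667 → 2
B: 188×140/255 = 26320/255 ≈ 103.216 → 103
= RGB(7, 2, 103)


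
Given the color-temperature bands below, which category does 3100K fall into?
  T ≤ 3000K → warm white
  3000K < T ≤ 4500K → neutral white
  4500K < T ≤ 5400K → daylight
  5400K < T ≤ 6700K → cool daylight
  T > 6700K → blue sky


Temperature: 3100K
3000K < 3100K ≤ 4500K → neutral white
Classification: neutral white


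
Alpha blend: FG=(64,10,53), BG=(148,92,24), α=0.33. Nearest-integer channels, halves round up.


C = α×F + (1-α)×B, with 1-α = 0.67
R: 0.33×64 + 0.67×148 = 21.12 + 99.16 = 120.28 → 120
G: 0.33×10 + 0.67×92 = 3.30 + 61.64 = 64.94 → 65
B: 0.33×53 + 0.67×24 = 17.49 + 16.08 = 33.57 → 34
= RGB(120, 65, 34)


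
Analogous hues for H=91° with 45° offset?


Base hue: 91°
Left analog: (91 - 45) mod 360 = 46°
Right analog: (91 + 45) mod 360 = 136°
Analogous hues = 46° and 136°


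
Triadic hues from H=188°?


Triadic: equally spaced at 120° intervals
H1 = 188°
H2 = (188 + 120) mod 360 = 308°
H3 = (188 + 240) mod 360 = 68°
Triadic = 188°, 308°, 68°


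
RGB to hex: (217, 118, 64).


R = 217 → D9 (hex)
G = 118 → 76 (hex)
B = 64 → 40 (hex)
Hex = #D97640


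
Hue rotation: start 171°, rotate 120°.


New hue = (H + rotation) mod 360
New hue = (171 + 120) mod 360
= 291 mod 360
= 291°


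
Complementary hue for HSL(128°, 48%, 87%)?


Complement = opposite side of color wheel = hue + 180°
H' = (128 + 180) mod 360 = 308°
S and L unchanged.
= HSL(308°, 48%, 87%)
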